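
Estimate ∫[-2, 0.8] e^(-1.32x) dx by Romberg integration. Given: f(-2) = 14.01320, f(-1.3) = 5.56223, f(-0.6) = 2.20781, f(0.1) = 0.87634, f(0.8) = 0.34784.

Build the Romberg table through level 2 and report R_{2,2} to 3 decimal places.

R_{0,0} (trapezoid, 1 panel, h=2.8000): 20.10546
R_{1,0} (trapezoid, 2 panels, h=1.4000): 13.14366
R_{2,0} (trapezoid, 4 panels, h=0.7000): 11.07883
R_{1,1} = 13.14366 + (13.14366 − 20.10546)/3 = 10.82306
R_{2,1} = 11.07883 + (11.07883 − 13.14366)/3 = 10.39055
R_{2,2} = 10.39055 + (10.39055 − 10.82306)/15 = 10.36172

10.362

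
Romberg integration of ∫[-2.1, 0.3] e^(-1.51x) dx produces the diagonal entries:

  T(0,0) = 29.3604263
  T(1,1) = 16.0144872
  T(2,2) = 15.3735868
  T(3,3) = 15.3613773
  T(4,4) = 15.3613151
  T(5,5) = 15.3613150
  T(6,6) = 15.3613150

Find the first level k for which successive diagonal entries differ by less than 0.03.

k = 3

|T(1,1) − T(0,0)| = 13.3459391 ≥ 0.03
|T(2,2) − T(1,1)| = 0.6409004 ≥ 0.03
|T(3,3) − T(2,2)| = 0.0122095 < 0.03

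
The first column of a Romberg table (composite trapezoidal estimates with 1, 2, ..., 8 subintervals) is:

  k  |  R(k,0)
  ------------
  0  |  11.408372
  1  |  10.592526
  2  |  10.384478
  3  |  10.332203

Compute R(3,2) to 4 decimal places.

Richardson extrapolation on the trapezoidal column (denominator 4−1=3):
R(2,1) = (4·10.384478 − 10.592526) / 3 = 10.315129
R(3,1) = (4·10.332203 − 10.384478) / 3 = 10.314778
R(3,2) = 10.314778 + (10.314778 − 10.315129)/15 = 10.314755

10.3148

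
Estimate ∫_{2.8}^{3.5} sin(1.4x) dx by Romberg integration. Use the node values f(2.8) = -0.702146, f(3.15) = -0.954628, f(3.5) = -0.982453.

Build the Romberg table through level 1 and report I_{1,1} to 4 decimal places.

I_{0,0} (trapezoid, 1 panel, h=0.7000): -0.589610
I_{1,0} (trapezoid, 2 panels, h=0.3500): -0.628925
I_{1,1} = -0.628925 + (-0.628925 − (-0.589610))/3 = -0.642030

-0.6420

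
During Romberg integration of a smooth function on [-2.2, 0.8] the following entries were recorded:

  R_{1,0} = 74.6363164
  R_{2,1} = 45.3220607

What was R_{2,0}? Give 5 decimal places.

From R_{2,1} = (4·R_{2,0} − R_{1,0})/3, solve for R_{2,0}:
4·R_{2,0} = 3·45.3220607 + 74.6363164 = 210.6024985
R_{2,0} = 52.6506246

52.65062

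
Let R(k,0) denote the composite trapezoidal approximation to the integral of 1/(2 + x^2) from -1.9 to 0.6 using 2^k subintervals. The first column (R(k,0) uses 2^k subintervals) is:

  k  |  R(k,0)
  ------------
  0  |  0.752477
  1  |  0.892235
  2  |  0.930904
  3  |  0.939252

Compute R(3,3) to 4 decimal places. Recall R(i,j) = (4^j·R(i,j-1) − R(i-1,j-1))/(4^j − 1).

R(1,1) = (4·0.892235 − 0.752477) / 3 = 0.938821
R(2,1) = (4·0.930904 − 0.892235) / 3 = 0.943794
R(3,1) = 0.939252 + (0.939252 − 0.930904)/3 = 0.942035
R(2,2) = 0.943794 + (0.943794 − 0.938821)/15 = 0.944126
R(3,2) = 0.942035 + (0.942035 − 0.943794)/15 = 0.941918
R(3,3) = (64·0.941918 − 0.944126) / 63 = 0.941883

0.9419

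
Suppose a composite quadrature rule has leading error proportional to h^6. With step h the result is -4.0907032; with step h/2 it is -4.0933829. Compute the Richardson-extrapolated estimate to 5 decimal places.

The leading error scales as h^6; refining by a factor of 2 reduces it by 2^6 = 64.
Extrapolated value = (64·A(h/2) − A(h)) / (64 − 1)
= (64·(-4.0933829) − (-4.0907032)) / 63
= -257.8858024 / 63 = -4.0934254

-4.09343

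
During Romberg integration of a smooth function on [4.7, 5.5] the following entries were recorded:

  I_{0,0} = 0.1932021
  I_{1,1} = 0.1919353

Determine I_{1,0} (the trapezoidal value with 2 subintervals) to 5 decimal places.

From I_{1,1} = (4·I_{1,0} − I_{0,0})/3, solve for I_{1,0}:
4·I_{1,0} = 3·0.1919353 + 0.1932021 = 0.7690080
I_{1,0} = 0.1922520

0.19225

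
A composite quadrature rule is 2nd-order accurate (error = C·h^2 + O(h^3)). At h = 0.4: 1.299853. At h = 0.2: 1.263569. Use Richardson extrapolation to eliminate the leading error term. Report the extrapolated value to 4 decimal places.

The leading error scales as h^2; refining by a factor of 2 reduces it by 2^2 = 4.
Extrapolated value = (4·A(h/2) − A(h)) / (4 − 1)
= (4·1.263569 − 1.299853) / 3
= 3.754423 / 3 = 1.251474

1.2515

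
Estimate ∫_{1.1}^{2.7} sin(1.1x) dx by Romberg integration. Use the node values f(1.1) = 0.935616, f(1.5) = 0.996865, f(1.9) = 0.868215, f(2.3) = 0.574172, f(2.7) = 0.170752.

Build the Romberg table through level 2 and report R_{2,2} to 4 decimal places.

1.2166

R_{0,0} (trapezoid, 1 panel, h=1.6000): 0.885094
R_{1,0} (trapezoid, 2 panels, h=0.8000): 1.137119
R_{2,0} (trapezoid, 4 panels, h=0.4000): 1.196974
R_{1,1} = 1.137119 + (1.137119 − 0.885094)/3 = 1.221127
R_{2,1} = 1.196974 + (1.196974 − 1.137119)/3 = 1.216926
R_{2,2} = 1.216926 + (1.216926 − 1.221127)/15 = 1.216646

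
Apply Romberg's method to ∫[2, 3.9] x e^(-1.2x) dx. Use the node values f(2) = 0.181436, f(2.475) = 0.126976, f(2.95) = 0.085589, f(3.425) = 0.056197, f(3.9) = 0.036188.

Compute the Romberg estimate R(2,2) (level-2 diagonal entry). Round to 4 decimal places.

R(0,0) (trapezoid, 1 panel, h=1.9000): 0.206743
R(1,0) (trapezoid, 2 panels, h=0.9500): 0.184681
R(2,0) (trapezoid, 4 panels, h=0.4750): 0.179348
R(1,1) = 0.184681 + (0.184681 − 0.206743)/3 = 0.177327
R(2,1) = 0.179348 + (0.179348 − 0.184681)/3 = 0.177570
R(2,2) = 0.177570 + (0.177570 − 0.177327)/15 = 0.177586

0.1776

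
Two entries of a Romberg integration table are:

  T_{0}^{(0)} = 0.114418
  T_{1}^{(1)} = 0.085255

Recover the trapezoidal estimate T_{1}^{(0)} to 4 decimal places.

From T_{1}^{(1)} = (4·T_{1}^{(0)} − T_{0}^{(0)})/3, solve for T_{1}^{(0)}:
4·T_{1}^{(0)} = 3·0.085255 + 0.114418 = 0.370183
T_{1}^{(0)} = 0.092546

0.0925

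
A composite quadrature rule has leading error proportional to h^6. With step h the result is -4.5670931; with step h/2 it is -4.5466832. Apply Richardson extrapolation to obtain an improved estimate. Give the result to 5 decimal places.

-4.54636

The leading error scales as h^6; refining by a factor of 2 reduces it by 2^6 = 64.
Extrapolated value = (64·A(h/2) − A(h)) / (64 − 1)
= (64·(-4.5466832) − (-4.5670931)) / 63
= -286.4206317 / 63 = -4.5463592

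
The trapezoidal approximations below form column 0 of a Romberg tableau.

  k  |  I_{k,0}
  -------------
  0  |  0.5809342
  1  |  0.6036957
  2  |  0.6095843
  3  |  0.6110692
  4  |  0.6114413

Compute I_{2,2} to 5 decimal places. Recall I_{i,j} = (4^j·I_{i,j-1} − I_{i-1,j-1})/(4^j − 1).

0.61156

Richardson extrapolation on the trapezoidal column (denominator 4−1=3):
I_{1,1} = 0.6036957 + (0.6036957 − 0.5809342)/3 = 0.6112829
I_{2,1} = (4·0.6095843 − 0.6036957) / 3 = 0.6115472
I_{2,2} = (16·0.6115472 − 0.6112829) / 15 = 0.6115648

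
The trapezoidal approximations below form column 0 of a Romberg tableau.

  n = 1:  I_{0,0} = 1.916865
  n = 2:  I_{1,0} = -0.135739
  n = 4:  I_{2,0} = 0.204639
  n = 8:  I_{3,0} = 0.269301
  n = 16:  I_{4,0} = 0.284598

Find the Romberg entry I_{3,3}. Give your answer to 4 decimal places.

0.2874

I_{1,1} = (4·(-0.135739) − 1.916865) / 3 = -0.819940
I_{2,1} = 0.204639 + (0.204639 − (-0.135739))/3 = 0.318098
I_{3,1} = 0.269301 + (0.269301 − 0.204639)/3 = 0.290855
I_{2,2} = 0.318098 + (0.318098 − (-0.819940))/15 = 0.393967
I_{3,2} = 0.290855 + (0.290855 − 0.318098)/15 = 0.289039
I_{3,3} = (64·0.289039 − 0.393967) / 63 = 0.287373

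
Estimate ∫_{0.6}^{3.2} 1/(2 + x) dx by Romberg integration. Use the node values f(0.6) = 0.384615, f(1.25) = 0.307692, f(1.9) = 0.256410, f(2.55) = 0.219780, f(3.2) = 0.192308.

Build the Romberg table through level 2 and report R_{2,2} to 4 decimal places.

R_{0,0} (trapezoid, 1 panel, h=2.6000): 0.750000
R_{1,0} (trapezoid, 2 panels, h=1.3000): 0.708333
R_{2,0} (trapezoid, 4 panels, h=0.6500): 0.697023
R_{1,1} = 0.708333 + (0.708333 − 0.750000)/3 = 0.694444
R_{2,1} = 0.697023 + (0.697023 − 0.708333)/3 = 0.693253
R_{2,2} = 0.693253 + (0.693253 − 0.694444)/15 = 0.693174

0.6932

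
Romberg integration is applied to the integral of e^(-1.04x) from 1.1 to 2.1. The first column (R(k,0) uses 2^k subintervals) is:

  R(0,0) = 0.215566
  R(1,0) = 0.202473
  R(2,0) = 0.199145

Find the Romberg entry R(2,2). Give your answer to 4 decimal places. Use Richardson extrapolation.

0.1980

Richardson extrapolation on the trapezoidal column (denominator 4−1=3):
R(1,1) = (4·0.202473 − 0.215566) / 3 = 0.198109
R(2,1) = (4·0.199145 − 0.202473) / 3 = 0.198036
R(2,2) = (16·0.198036 − 0.198109) / 15 = 0.198031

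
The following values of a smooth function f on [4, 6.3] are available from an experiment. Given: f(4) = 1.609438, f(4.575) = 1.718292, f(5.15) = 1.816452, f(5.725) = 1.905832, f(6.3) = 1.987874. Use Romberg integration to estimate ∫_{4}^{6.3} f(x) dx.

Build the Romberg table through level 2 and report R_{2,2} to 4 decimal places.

4.1643

R_{0,0} (trapezoid, 1 panel, h=2.3000): 4.136909
R_{1,0} (trapezoid, 2 panels, h=1.1500): 4.157374
R_{2,0} (trapezoid, 4 panels, h=0.5750): 4.162558
R_{1,1} = 4.157374 + (4.157374 − 4.136909)/3 = 4.164196
R_{2,1} = 4.162558 + (4.162558 − 4.157374)/3 = 4.164286
R_{2,2} = 4.164286 + (4.164286 − 4.164196)/15 = 4.164292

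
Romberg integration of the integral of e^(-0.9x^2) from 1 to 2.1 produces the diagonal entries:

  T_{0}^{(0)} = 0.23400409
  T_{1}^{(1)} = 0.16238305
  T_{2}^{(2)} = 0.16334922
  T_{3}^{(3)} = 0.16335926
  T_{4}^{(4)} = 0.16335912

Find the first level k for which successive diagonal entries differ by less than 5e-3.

k = 2

|T_{1}^{(1)} − T_{0}^{(0)}| = 0.07162104 ≥ 5e-3
|T_{2}^{(2)} − T_{1}^{(1)}| = 0.00096617 < 5e-3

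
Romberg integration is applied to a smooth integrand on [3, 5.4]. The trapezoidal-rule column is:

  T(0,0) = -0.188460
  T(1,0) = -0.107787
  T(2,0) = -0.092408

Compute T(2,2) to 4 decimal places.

-0.0877

Richardson extrapolation on the trapezoidal column (denominator 4−1=3):
T(1,1) = (4·(-0.107787) − (-0.188460)) / 3 = -0.080896
T(2,1) = -0.092408 + (-0.092408 − (-0.107787))/3 = -0.087282
T(2,2) = (16·(-0.087282) − (-0.080896)) / 15 = -0.087708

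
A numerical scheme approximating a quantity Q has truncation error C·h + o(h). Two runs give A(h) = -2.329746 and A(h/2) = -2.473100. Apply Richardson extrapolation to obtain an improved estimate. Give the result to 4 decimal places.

-2.6165

Extrapolated value = (2·A(h/2) − A(h)) / (2 − 1)
= (2·(-2.473100) − (-2.329746)) / 1
= -2.616454 / 1 = -2.616454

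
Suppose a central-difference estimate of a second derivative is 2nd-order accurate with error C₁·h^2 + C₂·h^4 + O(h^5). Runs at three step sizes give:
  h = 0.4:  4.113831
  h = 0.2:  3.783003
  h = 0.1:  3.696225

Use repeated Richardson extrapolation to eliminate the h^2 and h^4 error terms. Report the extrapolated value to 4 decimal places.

3.6669

First eliminate the h^2 term (factor 2^2 = 4):
  B₁ = (4·3.783003 − 4.113831)/3 = 3.672727
  B₂ = (4·3.696225 − 3.783003)/3 = 3.667299
Then eliminate the h^4 term (factor 2^4 = 16):
  (16·3.667299 − 3.672727)/15 = 3.666937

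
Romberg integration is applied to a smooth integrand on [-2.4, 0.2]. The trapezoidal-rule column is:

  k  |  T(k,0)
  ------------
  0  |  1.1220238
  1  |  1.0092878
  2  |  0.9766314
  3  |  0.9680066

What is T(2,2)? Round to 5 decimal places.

Richardson extrapolation on the trapezoidal column (denominator 4−1=3):
T(1,1) = (4·1.0092878 − 1.1220238) / 3 = 0.9717091
T(2,1) = 0.9766314 + (0.9766314 − 1.0092878)/3 = 0.9657459
T(2,2) = 0.9657459 + (0.9657459 − 0.9717091)/15 = 0.9653484

0.96535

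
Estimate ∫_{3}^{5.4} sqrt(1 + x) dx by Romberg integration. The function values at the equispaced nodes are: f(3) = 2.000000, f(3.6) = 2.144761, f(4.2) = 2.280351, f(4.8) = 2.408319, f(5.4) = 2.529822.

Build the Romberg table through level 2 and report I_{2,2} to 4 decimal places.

5.4606

I_{0,0} (trapezoid, 1 panel, h=2.4000): 5.435786
I_{1,0} (trapezoid, 2 panels, h=1.2000): 5.454314
I_{2,0} (trapezoid, 4 panels, h=0.6000): 5.459005
I_{1,1} = 5.454314 + (5.454314 − 5.435786)/3 = 5.460490
I_{2,1} = 5.459005 + (5.459005 − 5.454314)/3 = 5.460569
I_{2,2} = 5.460569 + (5.460569 − 5.460490)/15 = 5.460574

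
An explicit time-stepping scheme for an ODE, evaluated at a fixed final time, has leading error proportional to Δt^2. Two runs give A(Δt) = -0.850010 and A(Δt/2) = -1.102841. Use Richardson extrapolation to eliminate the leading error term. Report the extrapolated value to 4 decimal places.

-1.1871

Extrapolated value = (4·A(Δt/2) − A(Δt)) / (4 − 1)
= (4·(-1.102841) − (-0.850010)) / 3
= -3.561354 / 3 = -1.187118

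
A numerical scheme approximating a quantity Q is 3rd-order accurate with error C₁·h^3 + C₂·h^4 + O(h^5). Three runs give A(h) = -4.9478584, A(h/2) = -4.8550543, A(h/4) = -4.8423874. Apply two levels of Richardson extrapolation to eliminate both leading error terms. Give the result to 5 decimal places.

-4.84050

First eliminate the h^3 term (factor 2^3 = 8):
  B₁ = (8·(-4.8550543) − (-4.9478584))/7 = -4.8417966
  B₂ = (8·(-4.8423874) − (-4.8550543))/7 = -4.8405778
Then eliminate the h^4 term (factor 2^4 = 16):
  (16·(-4.8405778) − (-4.8417966))/15 = -4.8404965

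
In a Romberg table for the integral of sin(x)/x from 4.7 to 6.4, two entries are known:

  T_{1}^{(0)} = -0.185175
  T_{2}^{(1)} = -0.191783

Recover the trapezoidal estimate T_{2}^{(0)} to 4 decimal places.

From T_{2}^{(1)} = (4·T_{2}^{(0)} − T_{1}^{(0)})/3, solve for T_{2}^{(0)}:
4·T_{2}^{(0)} = 3·(-0.191783) + (-0.185175) = -0.760524
T_{2}^{(0)} = -0.190131

-0.1901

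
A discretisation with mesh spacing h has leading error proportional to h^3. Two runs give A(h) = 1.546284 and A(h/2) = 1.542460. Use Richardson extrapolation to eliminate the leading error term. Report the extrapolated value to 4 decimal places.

The leading error scales as h^3; refining by a factor of 2 reduces it by 2^3 = 8.
Extrapolated value = (8·A(h/2) − A(h)) / (8 − 1)
= (8·1.542460 − 1.546284) / 7
= 10.793396 / 7 = 1.541914

1.5419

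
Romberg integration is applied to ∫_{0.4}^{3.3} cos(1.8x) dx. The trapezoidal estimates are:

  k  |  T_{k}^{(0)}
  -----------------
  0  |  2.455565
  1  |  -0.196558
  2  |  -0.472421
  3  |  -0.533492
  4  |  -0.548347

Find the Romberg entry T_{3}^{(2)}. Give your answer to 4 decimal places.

Richardson extrapolation on the trapezoidal column (denominator 4−1=3):
T_{2}^{(1)} = (4·(-0.472421) − (-0.196558)) / 3 = -0.564375
T_{3}^{(1)} = -0.533492 + (-0.533492 − (-0.472421))/3 = -0.553849
T_{3}^{(2)} = (16·(-0.553849) − (-0.564375)) / 15 = -0.553147
(Column j=1 coincides with Simpson's rule on the same nodes.)

-0.5531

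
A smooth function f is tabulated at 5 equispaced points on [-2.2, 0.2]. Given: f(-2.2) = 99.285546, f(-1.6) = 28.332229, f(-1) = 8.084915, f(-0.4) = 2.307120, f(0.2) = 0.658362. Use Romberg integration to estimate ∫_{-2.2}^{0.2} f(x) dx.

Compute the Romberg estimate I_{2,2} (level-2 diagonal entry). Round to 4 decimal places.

I_{0,0} (trapezoid, 1 panel, h=2.4000): 119.932690
I_{1,0} (trapezoid, 2 panels, h=1.2000): 69.668243
I_{2,0} (trapezoid, 4 panels, h=0.6000): 53.217731
I_{1,1} = 69.668243 + (69.668243 − 119.932690)/3 = 52.913427
I_{2,1} = 53.217731 + (53.217731 − 69.668243)/3 = 47.734227
I_{2,2} = 47.734227 + (47.734227 − 52.913427)/15 = 47.388947

47.3889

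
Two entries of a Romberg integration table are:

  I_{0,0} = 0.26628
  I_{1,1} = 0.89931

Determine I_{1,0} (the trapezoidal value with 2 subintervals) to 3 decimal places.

From I_{1,1} = (4·I_{1,0} − I_{0,0})/3, solve for I_{1,0}:
4·I_{1,0} = 3·0.89931 + 0.26628 = 2.96421
I_{1,0} = 0.74105

0.741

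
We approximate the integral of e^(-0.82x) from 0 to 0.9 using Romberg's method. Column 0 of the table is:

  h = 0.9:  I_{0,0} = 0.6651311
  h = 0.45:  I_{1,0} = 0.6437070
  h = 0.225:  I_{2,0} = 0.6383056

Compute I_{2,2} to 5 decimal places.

I_{1,1} = 0.6437070 + (0.6437070 − 0.6651311)/3 = 0.6365656
I_{2,1} = (4·0.6383056 − 0.6437070) / 3 = 0.6365051
I_{2,2} = 0.6365051 + (0.6365051 − 0.6365656)/15 = 0.6365011
(Column j=1 coincides with Simpson's rule on the same nodes.)

0.63650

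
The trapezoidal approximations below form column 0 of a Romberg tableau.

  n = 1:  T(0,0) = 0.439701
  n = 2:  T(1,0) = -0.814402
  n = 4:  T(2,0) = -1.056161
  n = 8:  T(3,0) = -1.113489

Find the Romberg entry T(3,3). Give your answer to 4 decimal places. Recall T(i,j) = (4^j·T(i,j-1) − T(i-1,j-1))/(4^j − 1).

-1.1324

T(1,1) = (4·(-0.814402) − 0.439701) / 3 = -1.232436
T(2,1) = -1.056161 + (-1.056161 − (-0.814402))/3 = -1.136747
T(3,1) = (4·(-1.113489) − (-1.056161)) / 3 = -1.132598
T(2,2) = (16·(-1.136747) − (-1.232436)) / 15 = -1.130368
T(3,2) = (16·(-1.132598) − (-1.136747)) / 15 = -1.132321
T(3,3) = (64·(-1.132321) − (-1.130368)) / 63 = -1.132352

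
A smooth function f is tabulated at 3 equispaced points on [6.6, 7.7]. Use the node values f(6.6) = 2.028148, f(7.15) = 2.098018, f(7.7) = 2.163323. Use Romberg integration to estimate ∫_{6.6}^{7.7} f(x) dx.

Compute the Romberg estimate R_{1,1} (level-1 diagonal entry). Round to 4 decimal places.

R_{0,0} (trapezoid, 1 panel, h=1.1000): 2.305309
R_{1,0} (trapezoid, 2 panels, h=0.5500): 2.306564
R_{1,1} = 2.306564 + (2.306564 − 2.305309)/3 = 2.306982

2.3070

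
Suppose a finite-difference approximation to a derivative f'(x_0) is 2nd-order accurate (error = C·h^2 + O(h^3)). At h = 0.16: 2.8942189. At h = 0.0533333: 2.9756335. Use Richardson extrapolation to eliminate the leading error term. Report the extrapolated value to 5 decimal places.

2.98581

The leading error scales as h^2; refining by a factor of 3 reduces it by 3^2 = 9.
Extrapolated value = (9·A(h/3) − A(h)) / (9 − 1)
= (9·2.9756335 − 2.8942189) / 8
= 23.8864826 / 8 = 2.9858103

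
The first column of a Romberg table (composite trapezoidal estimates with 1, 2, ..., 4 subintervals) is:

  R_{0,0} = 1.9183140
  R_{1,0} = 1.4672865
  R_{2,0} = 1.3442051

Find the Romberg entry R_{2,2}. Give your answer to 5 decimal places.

1.30226

R_{1,1} = 1.4672865 + (1.4672865 − 1.9183140)/3 = 1.3169440
R_{2,1} = 1.3442051 + (1.3442051 − 1.4672865)/3 = 1.3031780
R_{2,2} = 1.3031780 + (1.3031780 − 1.3169440)/15 = 1.3022603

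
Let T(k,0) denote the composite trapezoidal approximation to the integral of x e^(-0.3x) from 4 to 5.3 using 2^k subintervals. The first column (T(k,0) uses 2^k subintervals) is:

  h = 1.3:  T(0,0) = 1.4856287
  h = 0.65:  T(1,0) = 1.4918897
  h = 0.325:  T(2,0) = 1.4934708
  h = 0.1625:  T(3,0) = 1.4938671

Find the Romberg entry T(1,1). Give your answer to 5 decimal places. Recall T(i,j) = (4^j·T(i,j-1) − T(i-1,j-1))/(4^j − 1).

Richardson extrapolation on the trapezoidal column (denominator 4−1=3):
T(1,1) = 1.4918897 + (1.4918897 − 1.4856287)/3 = 1.4939767
(Column j=1 coincides with Simpson's rule on the same nodes.)

1.49398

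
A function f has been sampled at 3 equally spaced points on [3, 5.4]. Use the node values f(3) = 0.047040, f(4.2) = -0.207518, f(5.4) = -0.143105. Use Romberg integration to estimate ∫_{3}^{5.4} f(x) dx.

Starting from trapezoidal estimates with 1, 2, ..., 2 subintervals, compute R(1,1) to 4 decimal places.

-0.3705

R(0,0) (trapezoid, 1 panel, h=2.4000): -0.115278
R(1,0) (trapezoid, 2 panels, h=1.2000): -0.306661
R(1,1) = -0.306661 + (-0.306661 − (-0.115278))/3 = -0.370455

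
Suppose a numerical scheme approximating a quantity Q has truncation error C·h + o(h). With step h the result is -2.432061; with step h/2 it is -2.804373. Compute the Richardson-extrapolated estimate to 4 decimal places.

Extrapolated value = (2·A(h/2) − A(h)) / (2 − 1)
= (2·(-2.804373) − (-2.432061)) / 1
= -3.176685 / 1 = -3.176685

-3.1767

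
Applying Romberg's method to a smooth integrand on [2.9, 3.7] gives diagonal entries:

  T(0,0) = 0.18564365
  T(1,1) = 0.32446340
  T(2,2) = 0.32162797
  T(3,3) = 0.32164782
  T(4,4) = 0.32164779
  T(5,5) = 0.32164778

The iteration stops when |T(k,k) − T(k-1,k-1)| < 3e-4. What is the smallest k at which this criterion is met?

|T(1,1) − T(0,0)| = 0.13881975 ≥ 3e-4
|T(2,2) − T(1,1)| = 0.00283543 ≥ 3e-4
|T(3,3) − T(2,2)| = 0.00001985 < 3e-4

k = 3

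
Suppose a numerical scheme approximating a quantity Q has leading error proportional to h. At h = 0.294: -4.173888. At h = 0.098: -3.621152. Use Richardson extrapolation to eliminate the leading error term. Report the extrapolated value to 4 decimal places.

The leading error scales as h; refining by a factor of 3 reduces it by 3^1 = 3.
Extrapolated value = (3·A(h/3) − A(h)) / (3 − 1)
= (3·(-3.621152) − (-4.173888)) / 2
= -6.689568 / 2 = -3.344784

-3.3448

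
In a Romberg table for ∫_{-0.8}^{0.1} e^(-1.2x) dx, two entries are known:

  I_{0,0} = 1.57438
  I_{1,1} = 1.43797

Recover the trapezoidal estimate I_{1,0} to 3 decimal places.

1.472

From I_{1,1} = (4·I_{1,0} − I_{0,0})/3, solve for I_{1,0}:
4·I_{1,0} = 3·1.43797 + 1.57438 = 5.88829
I_{1,0} = 1.47207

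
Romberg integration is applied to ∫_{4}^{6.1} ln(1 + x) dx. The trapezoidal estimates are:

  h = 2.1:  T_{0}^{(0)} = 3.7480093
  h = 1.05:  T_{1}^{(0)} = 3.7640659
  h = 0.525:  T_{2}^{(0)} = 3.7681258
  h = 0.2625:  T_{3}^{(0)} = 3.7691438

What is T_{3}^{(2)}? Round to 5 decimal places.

3.76948

Richardson extrapolation on the trapezoidal column (denominator 4−1=3):
T_{2}^{(1)} = (4·3.7681258 − 3.7640659) / 3 = 3.7694791
T_{3}^{(1)} = 3.7691438 + (3.7691438 − 3.7681258)/3 = 3.7694831
T_{3}^{(2)} = (16·3.7694831 − 3.7694791) / 15 = 3.7694834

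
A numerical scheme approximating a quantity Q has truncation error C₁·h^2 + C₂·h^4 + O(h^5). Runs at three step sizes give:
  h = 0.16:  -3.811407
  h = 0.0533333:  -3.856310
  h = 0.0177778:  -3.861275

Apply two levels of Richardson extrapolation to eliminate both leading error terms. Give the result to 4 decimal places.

First eliminate the h^2 term (factor 3^2 = 9):
  B₁ = (9·(-3.856310) − (-3.811407))/8 = -3.861923
  B₂ = (9·(-3.861275) − (-3.856310))/8 = -3.861896
Then eliminate the h^4 term (factor 3^4 = 81):
  (81·(-3.861896) − (-3.861923))/80 = -3.861896

-3.8619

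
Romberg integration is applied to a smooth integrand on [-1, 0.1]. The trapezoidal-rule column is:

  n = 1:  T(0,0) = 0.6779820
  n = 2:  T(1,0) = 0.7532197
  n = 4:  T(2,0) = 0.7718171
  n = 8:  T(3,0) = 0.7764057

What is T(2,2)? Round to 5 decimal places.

Richardson extrapolation on the trapezoidal column (denominator 4−1=3):
T(1,1) = (4·0.7532197 − 0.6779820) / 3 = 0.7782989
T(2,1) = 0.7718171 + (0.7718171 − 0.7532197)/3 = 0.7780162
T(2,2) = (16·0.7780162 − 0.7782989) / 15 = 0.7779974

0.77800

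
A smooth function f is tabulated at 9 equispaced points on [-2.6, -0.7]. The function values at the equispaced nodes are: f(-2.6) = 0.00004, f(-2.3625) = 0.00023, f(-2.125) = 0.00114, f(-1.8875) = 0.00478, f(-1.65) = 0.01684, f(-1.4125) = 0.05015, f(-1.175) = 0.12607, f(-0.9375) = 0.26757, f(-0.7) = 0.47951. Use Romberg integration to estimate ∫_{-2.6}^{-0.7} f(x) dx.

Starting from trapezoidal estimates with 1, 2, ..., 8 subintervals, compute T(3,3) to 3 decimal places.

0.163

T(0,0) (trapezoid, 1 panel, h=1.9000): 0.45557
T(1,0) (trapezoid, 2 panels, h=0.9500): 0.24378
T(2,0) (trapezoid, 4 panels, h=0.4750): 0.18232
T(3,0) (trapezoid, 8 panels, h=0.2375): 0.16781
T(1,1) = 0.24378 + (0.24378 − 0.45557)/3 = 0.17318
T(2,1) = 0.18232 + (0.18232 − 0.24378)/3 = 0.16183
T(3,1) = 0.16781 + (0.16781 − 0.18232)/3 = 0.16297
T(2,2) = 0.16183 + (0.16183 − 0.17318)/15 = 0.16107
T(3,2) = 0.16297 + (0.16297 − 0.16183)/15 = 0.16305
T(3,3) = 0.16305 + (0.16305 − 0.16107)/63 = 0.16308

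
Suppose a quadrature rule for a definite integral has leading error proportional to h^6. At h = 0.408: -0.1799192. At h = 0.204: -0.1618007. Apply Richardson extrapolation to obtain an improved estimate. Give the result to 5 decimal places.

Extrapolated value = (64·A(h/2) − A(h)) / (64 − 1)
= (64·(-0.1618007) − (-0.1799192)) / 63
= -10.1753256 / 63 = -0.1615131

-0.16151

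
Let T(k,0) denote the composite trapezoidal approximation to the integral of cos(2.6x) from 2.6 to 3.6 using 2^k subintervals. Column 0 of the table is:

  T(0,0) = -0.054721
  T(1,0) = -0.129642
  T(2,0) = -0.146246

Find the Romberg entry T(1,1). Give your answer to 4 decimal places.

-0.1546

T(1,1) = (4·(-0.129642) − (-0.054721)) / 3 = -0.154616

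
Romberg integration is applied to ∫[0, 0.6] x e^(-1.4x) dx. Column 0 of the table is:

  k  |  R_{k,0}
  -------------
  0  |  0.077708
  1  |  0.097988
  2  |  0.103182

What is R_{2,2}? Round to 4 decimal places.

Richardson extrapolation on the trapezoidal column (denominator 4−1=3):
R_{1,1} = 0.097988 + (0.097988 − 0.077708)/3 = 0.104748
R_{2,1} = 0.103182 + (0.103182 − 0.097988)/3 = 0.104913
R_{2,2} = (16·0.104913 − 0.104748) / 15 = 0.104924

0.1049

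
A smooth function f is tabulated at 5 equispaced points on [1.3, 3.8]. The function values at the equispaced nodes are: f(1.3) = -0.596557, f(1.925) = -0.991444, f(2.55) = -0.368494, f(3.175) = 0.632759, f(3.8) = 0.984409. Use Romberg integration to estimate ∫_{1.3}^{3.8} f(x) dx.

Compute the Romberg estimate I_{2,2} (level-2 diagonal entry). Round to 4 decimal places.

-0.3662

I_{0,0} (trapezoid, 1 panel, h=2.5000): 0.484815
I_{1,0} (trapezoid, 2 panels, h=1.2500): -0.218210
I_{2,0} (trapezoid, 4 panels, h=0.6250): -0.333283
I_{1,1} = -0.218210 + (-0.218210 − 0.484815)/3 = -0.452552
I_{2,1} = -0.333283 + (-0.333283 − (-0.218210))/3 = -0.371641
I_{2,2} = -0.371641 + (-0.371641 − (-0.452552))/15 = -0.366247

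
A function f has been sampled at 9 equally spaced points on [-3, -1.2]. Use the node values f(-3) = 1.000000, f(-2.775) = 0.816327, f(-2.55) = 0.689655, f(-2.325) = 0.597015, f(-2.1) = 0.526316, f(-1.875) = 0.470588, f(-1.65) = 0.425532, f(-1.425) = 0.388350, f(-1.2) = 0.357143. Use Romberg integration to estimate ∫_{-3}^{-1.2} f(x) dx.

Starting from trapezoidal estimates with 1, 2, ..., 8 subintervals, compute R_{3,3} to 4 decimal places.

1.0296

R_{0,0} (trapezoid, 1 panel, h=1.8000): 1.221429
R_{1,0} (trapezoid, 2 panels, h=0.9000): 1.084399
R_{2,0} (trapezoid, 4 panels, h=0.4500): 1.044034
R_{3,0} (trapezoid, 8 panels, h=0.2250): 1.033280
R_{1,1} = 1.084399 + (1.084399 − 1.221429)/3 = 1.038722
R_{2,1} = 1.044034 + (1.044034 − 1.084399)/3 = 1.030579
R_{3,1} = 1.033280 + (1.033280 − 1.044034)/3 = 1.029695
R_{2,2} = 1.030579 + (1.030579 − 1.038722)/15 = 1.030036
R_{3,2} = 1.029695 + (1.029695 − 1.030579)/15 = 1.029636
R_{3,3} = 1.029636 + (1.029636 − 1.030036)/63 = 1.029630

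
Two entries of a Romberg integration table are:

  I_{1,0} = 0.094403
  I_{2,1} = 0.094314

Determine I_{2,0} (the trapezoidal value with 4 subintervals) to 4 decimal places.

0.0943

From I_{2,1} = (4·I_{2,0} − I_{1,0})/3, solve for I_{2,0}:
4·I_{2,0} = 3·0.094314 + 0.094403 = 0.377345
I_{2,0} = 0.094336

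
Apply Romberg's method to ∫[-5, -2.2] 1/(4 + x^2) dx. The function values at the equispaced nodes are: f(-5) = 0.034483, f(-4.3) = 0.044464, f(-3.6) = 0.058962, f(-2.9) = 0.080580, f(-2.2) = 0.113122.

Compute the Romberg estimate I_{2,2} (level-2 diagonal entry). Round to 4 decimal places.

0.1786

I_{0,0} (trapezoid, 1 panel, h=2.8000): 0.206647
I_{1,0} (trapezoid, 2 panels, h=1.4000): 0.185870
I_{2,0} (trapezoid, 4 panels, h=0.7000): 0.180466
I_{1,1} = 0.185870 + (0.185870 − 0.206647)/3 = 0.178944
I_{2,1} = 0.180466 + (0.180466 − 0.185870)/3 = 0.178665
I_{2,2} = 0.178665 + (0.178665 − 0.178944)/15 = 0.178646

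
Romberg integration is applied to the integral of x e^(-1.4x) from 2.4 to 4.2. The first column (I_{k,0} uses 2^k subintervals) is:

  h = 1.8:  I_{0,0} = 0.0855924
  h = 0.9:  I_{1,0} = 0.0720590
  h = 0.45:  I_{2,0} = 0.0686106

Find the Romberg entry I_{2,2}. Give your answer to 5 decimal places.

I_{1,1} = 0.0720590 + (0.0720590 − 0.0855924)/3 = 0.0675479
I_{2,1} = 0.0686106 + (0.0686106 − 0.0720590)/3 = 0.0674611
I_{2,2} = 0.0674611 + (0.0674611 − 0.0675479)/15 = 0.0674553

0.06746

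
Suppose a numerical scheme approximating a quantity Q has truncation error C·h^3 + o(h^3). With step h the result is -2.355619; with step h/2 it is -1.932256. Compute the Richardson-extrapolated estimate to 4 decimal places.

The leading error scales as h^3; refining by a factor of 2 reduces it by 2^3 = 8.
Extrapolated value = (8·A(h/2) − A(h)) / (8 − 1)
= (8·(-1.932256) − (-2.355619)) / 7
= -13.102429 / 7 = -1.871776

-1.8718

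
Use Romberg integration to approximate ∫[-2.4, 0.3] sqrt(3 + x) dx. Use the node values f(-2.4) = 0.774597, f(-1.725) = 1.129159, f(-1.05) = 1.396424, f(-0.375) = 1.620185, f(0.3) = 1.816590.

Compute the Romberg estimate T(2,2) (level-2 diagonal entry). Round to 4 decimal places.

3.6862

T(0,0) (trapezoid, 1 panel, h=2.7000): 3.498102
T(1,0) (trapezoid, 2 panels, h=1.3500): 3.634224
T(2,0) (trapezoid, 4 panels, h=0.6750): 3.672919
T(1,1) = 3.634224 + (3.634224 − 3.498102)/3 = 3.679598
T(2,1) = 3.672919 + (3.672919 − 3.634224)/3 = 3.685817
T(2,2) = 3.685817 + (3.685817 − 3.679598)/15 = 3.686232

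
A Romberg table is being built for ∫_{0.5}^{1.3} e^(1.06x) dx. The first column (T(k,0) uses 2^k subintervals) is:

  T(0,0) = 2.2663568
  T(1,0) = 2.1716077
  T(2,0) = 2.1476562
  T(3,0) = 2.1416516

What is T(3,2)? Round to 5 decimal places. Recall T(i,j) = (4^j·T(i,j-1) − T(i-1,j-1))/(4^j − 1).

2.13965

T(2,1) = 2.1476562 + (2.1476562 − 2.1716077)/3 = 2.1396724
T(3,1) = 2.1416516 + (2.1416516 − 2.1476562)/3 = 2.1396501
T(3,2) = 2.1396501 + (2.1396501 − 2.1396724)/15 = 2.1396486
(Column j=1 coincides with Simpson's rule on the same nodes.)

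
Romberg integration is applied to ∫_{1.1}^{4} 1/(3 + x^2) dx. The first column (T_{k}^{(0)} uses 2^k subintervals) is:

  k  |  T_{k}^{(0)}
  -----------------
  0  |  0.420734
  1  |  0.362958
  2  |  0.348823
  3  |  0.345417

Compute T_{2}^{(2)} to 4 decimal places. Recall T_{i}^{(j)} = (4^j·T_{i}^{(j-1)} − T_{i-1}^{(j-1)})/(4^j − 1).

0.3441

Richardson extrapolation on the trapezoidal column (denominator 4−1=3):
T_{1}^{(1)} = 0.362958 + (0.362958 − 0.420734)/3 = 0.343699
T_{2}^{(1)} = 0.348823 + (0.348823 − 0.362958)/3 = 0.344111
T_{2}^{(2)} = 0.344111 + (0.344111 − 0.343699)/15 = 0.344138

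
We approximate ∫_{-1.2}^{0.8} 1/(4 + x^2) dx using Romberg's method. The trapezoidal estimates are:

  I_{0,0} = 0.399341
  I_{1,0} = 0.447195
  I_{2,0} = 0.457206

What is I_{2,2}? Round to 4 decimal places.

Richardson extrapolation on the trapezoidal column (denominator 4−1=3):
I_{1,1} = (4·0.447195 − 0.399341) / 3 = 0.463146
I_{2,1} = (4·0.457206 − 0.447195) / 3 = 0.460543
I_{2,2} = (16·0.460543 − 0.463146) / 15 = 0.460369

0.4604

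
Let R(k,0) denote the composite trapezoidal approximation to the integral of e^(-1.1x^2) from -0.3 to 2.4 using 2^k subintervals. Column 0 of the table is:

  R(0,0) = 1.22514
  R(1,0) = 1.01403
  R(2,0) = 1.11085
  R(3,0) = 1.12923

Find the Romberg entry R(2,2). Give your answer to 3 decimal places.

R(1,1) = (4·1.01403 − 1.22514) / 3 = 0.94366
R(2,1) = 1.11085 + (1.11085 − 1.01403)/3 = 1.14312
R(2,2) = 1.14312 + (1.14312 − 0.94366)/15 = 1.15642
(Column j=1 coincides with Simpson's rule on the same nodes.)

1.156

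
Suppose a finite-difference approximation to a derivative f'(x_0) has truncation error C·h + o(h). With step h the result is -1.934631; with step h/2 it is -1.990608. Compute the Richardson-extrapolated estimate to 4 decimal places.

-2.0466

The leading error scales as h; refining by a factor of 2 reduces it by 2^1 = 2.
Extrapolated value = (2·A(h/2) − A(h)) / (2 − 1)
= (2·(-1.990608) − (-1.934631)) / 1
= -2.046585 / 1 = -2.046585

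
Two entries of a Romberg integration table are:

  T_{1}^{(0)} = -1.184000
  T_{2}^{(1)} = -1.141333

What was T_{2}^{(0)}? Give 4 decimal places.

-1.1520

From T_{2}^{(1)} = (4·T_{2}^{(0)} − T_{1}^{(0)})/3, solve for T_{2}^{(0)}:
4·T_{2}^{(0)} = 3·(-1.141333) + (-1.184000) = -4.607999
T_{2}^{(0)} = -1.152000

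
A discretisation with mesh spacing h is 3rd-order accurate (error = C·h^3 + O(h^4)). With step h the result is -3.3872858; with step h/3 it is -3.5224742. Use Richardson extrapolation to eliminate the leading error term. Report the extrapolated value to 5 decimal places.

-3.52767

Extrapolated value = (27·A(h/3) − A(h)) / (27 − 1)
= (27·(-3.5224742) − (-3.3872858)) / 26
= -91.7195176 / 26 = -3.5276738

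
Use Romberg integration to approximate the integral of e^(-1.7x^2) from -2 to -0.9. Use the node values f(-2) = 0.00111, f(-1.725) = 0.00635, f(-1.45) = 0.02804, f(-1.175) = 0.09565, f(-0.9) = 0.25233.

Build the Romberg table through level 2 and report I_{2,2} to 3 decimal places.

I_{0,0} (trapezoid, 1 panel, h=1.1000): 0.13939
I_{1,0} (trapezoid, 2 panels, h=0.5500): 0.08512
I_{2,0} (trapezoid, 4 panels, h=0.2750): 0.07061
I_{1,1} = 0.08512 + (0.08512 − 0.13939)/3 = 0.06703
I_{2,1} = 0.07061 + (0.07061 − 0.08512)/3 = 0.06577
I_{2,2} = 0.06577 + (0.06577 − 0.06703)/15 = 0.06569

0.066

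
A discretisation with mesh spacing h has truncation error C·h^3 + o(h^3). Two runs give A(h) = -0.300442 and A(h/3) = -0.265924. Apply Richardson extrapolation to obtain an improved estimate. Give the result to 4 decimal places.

-0.2646

Extrapolated value = (27·A(h/3) − A(h)) / (27 − 1)
= (27·(-0.265924) − (-0.300442)) / 26
= -6.879506 / 26 = -0.264596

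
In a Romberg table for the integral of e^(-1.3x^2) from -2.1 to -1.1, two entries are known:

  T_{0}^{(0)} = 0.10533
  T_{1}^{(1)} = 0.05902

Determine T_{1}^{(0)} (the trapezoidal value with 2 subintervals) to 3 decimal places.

From T_{1}^{(1)} = (4·T_{1}^{(0)} − T_{0}^{(0)})/3, solve for T_{1}^{(0)}:
4·T_{1}^{(0)} = 3·0.05902 + 0.10533 = 0.28239
T_{1}^{(0)} = 0.07060

0.071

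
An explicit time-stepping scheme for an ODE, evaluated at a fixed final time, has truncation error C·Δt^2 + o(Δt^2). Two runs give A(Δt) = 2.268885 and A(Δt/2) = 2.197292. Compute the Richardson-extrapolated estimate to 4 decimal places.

2.1734

The leading error scales as Δt^2; refining by a factor of 2 reduces it by 2^2 = 4.
Extrapolated value = (4·A(Δt/2) − A(Δt)) / (4 − 1)
= (4·2.197292 − 2.268885) / 3
= 6.520283 / 3 = 2.173428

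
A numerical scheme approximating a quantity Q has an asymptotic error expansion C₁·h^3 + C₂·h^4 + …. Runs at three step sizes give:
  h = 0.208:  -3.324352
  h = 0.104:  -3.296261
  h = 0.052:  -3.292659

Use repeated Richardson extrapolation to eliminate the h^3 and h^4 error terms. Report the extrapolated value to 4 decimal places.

-3.2921

First eliminate the h^3 term (factor 2^3 = 8):
  B₁ = (8·(-3.296261) − (-3.324352))/7 = -3.292248
  B₂ = (8·(-3.292659) − (-3.296261))/7 = -3.292144
Then eliminate the h^4 term (factor 2^4 = 16):
  (16·(-3.292144) − (-3.292248))/15 = -3.292137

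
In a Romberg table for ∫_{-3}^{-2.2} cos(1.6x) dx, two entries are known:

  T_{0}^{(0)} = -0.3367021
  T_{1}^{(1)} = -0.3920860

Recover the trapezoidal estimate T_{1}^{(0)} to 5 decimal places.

From T_{1}^{(1)} = (4·T_{1}^{(0)} − T_{0}^{(0)})/3, solve for T_{1}^{(0)}:
4·T_{1}^{(0)} = 3·(-0.3920860) + (-0.3367021) = -1.5129601
T_{1}^{(0)} = -0.3782400

-0.37824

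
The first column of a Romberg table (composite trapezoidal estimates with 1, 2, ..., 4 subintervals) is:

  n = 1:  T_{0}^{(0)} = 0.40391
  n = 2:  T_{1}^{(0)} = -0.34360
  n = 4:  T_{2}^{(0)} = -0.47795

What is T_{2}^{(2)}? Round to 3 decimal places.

-0.518

T_{1}^{(1)} = (4·(-0.34360) − 0.40391) / 3 = -0.59277
T_{2}^{(1)} = -0.47795 + (-0.47795 − (-0.34360))/3 = -0.52273
T_{2}^{(2)} = -0.52273 + (-0.52273 − (-0.59277))/15 = -0.51806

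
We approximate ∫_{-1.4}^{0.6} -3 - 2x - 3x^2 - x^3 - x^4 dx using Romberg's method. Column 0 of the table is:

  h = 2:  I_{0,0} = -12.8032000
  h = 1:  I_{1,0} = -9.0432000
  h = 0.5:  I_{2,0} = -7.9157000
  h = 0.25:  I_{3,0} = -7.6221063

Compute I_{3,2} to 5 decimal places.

Richardson extrapolation on the trapezoidal column (denominator 4−1=3):
I_{2,1} = (4·(-7.9157000) − (-9.0432000)) / 3 = -7.5398667
I_{3,1} = (4·(-7.6221063) − (-7.9157000)) / 3 = -7.5242417
I_{3,2} = -7.5242417 + (-7.5242417 − (-7.5398667))/15 = -7.5232000

-7.52320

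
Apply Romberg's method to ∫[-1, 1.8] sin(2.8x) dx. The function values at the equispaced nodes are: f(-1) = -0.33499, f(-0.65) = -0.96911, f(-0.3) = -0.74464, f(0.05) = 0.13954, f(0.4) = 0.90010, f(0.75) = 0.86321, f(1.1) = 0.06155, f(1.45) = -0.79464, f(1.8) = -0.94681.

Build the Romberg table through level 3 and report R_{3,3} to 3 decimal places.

R_{0,0} (trapezoid, 1 panel, h=2.8000): -1.79452
R_{1,0} (trapezoid, 2 panels, h=1.4000): 0.36288
R_{2,0} (trapezoid, 4 panels, h=0.7000): -0.29672
R_{3,0} (trapezoid, 8 panels, h=0.3500): -0.41471
R_{1,1} = 0.36288 + (0.36288 − (-1.79452))/3 = 1.08201
R_{2,1} = -0.29672 + (-0.29672 − 0.36288)/3 = -0.51659
R_{3,1} = -0.41471 + (-0.41471 − (-0.29672))/3 = -0.45404
R_{2,2} = -0.51659 + (-0.51659 − 1.08201)/15 = -0.62316
R_{3,2} = -0.45404 + (-0.45404 − (-0.51659))/15 = -0.44987
R_{3,3} = -0.44987 + (-0.44987 − (-0.62316))/63 = -0.44712

-0.447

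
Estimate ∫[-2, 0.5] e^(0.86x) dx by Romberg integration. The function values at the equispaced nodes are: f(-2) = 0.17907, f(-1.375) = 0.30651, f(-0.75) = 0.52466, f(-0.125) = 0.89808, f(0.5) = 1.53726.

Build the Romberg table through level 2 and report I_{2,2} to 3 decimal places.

1.579

I_{0,0} (trapezoid, 1 panel, h=2.5000): 2.14541
I_{1,0} (trapezoid, 2 panels, h=1.2500): 1.72853
I_{2,0} (trapezoid, 4 panels, h=0.6250): 1.61713
I_{1,1} = 1.72853 + (1.72853 − 2.14541)/3 = 1.58957
I_{2,1} = 1.61713 + (1.61713 − 1.72853)/3 = 1.58000
I_{2,2} = 1.58000 + (1.58000 − 1.58957)/15 = 1.57936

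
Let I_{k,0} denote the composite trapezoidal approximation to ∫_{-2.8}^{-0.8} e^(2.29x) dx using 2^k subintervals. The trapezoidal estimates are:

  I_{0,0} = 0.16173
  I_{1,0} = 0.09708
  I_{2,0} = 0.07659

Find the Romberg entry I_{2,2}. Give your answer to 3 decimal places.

Richardson extrapolation on the trapezoidal column (denominator 4−1=3):
I_{1,1} = 0.09708 + (0.09708 − 0.16173)/3 = 0.07553
I_{2,1} = 0.07659 + (0.07659 − 0.09708)/3 = 0.06976
I_{2,2} = 0.06976 + (0.06976 − 0.07553)/15 = 0.06938

0.069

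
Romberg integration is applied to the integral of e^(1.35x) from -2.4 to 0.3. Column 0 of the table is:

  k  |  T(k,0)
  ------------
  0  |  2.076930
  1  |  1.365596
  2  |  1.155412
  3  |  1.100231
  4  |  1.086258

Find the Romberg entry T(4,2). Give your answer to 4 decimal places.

1.0816

Richardson extrapolation on the trapezoidal column (denominator 4−1=3):
T(3,1) = (4·1.100231 − 1.155412) / 3 = 1.081837
T(4,1) = (4·1.086258 − 1.100231) / 3 = 1.081600
T(4,2) = (16·1.081600 − 1.081837) / 15 = 1.081584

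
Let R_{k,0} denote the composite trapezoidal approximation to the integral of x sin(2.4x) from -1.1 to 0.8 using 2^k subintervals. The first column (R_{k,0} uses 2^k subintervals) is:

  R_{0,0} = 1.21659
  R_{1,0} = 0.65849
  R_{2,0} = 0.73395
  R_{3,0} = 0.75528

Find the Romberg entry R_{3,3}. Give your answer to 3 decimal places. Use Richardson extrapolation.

0.762

R_{1,1} = (4·0.65849 − 1.21659) / 3 = 0.47246
R_{2,1} = 0.73395 + (0.73395 − 0.65849)/3 = 0.75910
R_{3,1} = (4·0.75528 − 0.73395) / 3 = 0.76239
R_{2,2} = (16·0.75910 − 0.47246) / 15 = 0.77821
R_{3,2} = (16·0.76239 − 0.75910) / 15 = 0.76261
R_{3,3} = (64·0.76261 − 0.77821) / 63 = 0.76236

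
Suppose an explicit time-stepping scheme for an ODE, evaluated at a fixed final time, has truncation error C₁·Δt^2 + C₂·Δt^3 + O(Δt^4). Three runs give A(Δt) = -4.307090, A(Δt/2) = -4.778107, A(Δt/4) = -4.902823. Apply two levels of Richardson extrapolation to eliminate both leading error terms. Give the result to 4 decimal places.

First eliminate the Δt^2 term (factor 2^2 = 4):
  B₁ = (4·(-4.778107) − (-4.307090))/3 = -4.935113
  B₂ = (4·(-4.902823) − (-4.778107))/3 = -4.944395
Then eliminate the Δt^3 term (factor 2^3 = 8):
  (8·(-4.944395) − (-4.935113))/7 = -4.945721

-4.9457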